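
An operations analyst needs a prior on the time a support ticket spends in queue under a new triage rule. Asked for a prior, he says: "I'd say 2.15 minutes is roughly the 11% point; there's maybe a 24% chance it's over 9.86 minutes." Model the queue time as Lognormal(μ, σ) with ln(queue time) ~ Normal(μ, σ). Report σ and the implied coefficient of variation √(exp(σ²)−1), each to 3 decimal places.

σ ≈ 0.788, CV ≈ 0.928

If T ~ Lognormal(μ,σ) then ln T ~ Normal(μ,σ), so the p-quantile of ln T is μ + z_p·σ.
ln(2.15) = 0.7655 and ln(9.86) = 2.288; z_{0.11} = -1.227, z_{0.76} = 0.7063.
σ = (2.288 − 0.7655)/(0.7063 − (-1.227)) = 0.788.
μ = 0.7655 − (-1.227)·0.788 = 1.732.
CV = √(exp(σ²)−1) = √(exp(0.6209)−1) = 0.928.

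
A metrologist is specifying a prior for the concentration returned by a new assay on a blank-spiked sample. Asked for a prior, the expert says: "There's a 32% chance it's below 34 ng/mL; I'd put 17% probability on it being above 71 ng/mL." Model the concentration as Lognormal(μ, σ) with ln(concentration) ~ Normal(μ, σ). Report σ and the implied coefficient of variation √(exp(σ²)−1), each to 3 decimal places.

σ ≈ 0.518, CV ≈ 0.555

If T ~ Lognormal(μ,σ) then ln T ~ Normal(μ,σ), so the p-quantile of ln T is μ + z_p·σ.
ln(34) = 3.526 and ln(71) = 4.263; z_{0.32} = -0.4677, z_{0.83} = 0.9542.
σ = (4.263 − 3.526)/(0.9542 − (-0.4677)) = 0.518.
μ = 3.526 − (-0.4677)·0.518 = 3.769.
CV = √(exp(σ²)−1) = √(exp(0.2682)−1) = 0.555.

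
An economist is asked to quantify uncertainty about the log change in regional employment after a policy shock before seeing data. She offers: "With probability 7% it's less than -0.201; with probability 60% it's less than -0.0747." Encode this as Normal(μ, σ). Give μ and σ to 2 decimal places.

μ = -0.09, σ = 0.07

For Normal(μ,σ), the p-quantile is μ + z_p·σ. Here z_{0.07} = -1.476, z_{0.6} = 0.2533.
So -0.201 = μ − 1.476σ and -0.0747 = μ + 0.2533σ.
Subtracting: σ = (-0.0747 − -0.201)/(0.2533 − (-1.476)) = 0.07.
Then μ = -0.201 − (-1.476)·0.07 = -0.09.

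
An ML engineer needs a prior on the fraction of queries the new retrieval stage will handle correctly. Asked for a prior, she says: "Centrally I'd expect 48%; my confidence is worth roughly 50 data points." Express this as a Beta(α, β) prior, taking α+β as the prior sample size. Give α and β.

Under the effective-sample-size interpretation, Beta(α, β) has prior mean α/(α+β) and prior sample size α+β.
So α+β = 50 and α/(α+β) = 0.48, giving α = 0.48·50 = 24 and β = 50 − 24 = 26.

α = 24, β = 26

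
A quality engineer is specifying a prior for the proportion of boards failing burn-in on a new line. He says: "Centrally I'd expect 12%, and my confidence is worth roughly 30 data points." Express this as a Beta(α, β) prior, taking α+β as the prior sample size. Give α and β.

α = 3.6, β = 26.4

Under the effective-sample-size interpretation, Beta(α, β) has prior mean α/(α+β) and prior sample size α+β.
So α+β = 30 and α/(α+β) = 0.12, giving α = 0.12·30 = 3.6 and β = 30 − 3.6 = 26.4.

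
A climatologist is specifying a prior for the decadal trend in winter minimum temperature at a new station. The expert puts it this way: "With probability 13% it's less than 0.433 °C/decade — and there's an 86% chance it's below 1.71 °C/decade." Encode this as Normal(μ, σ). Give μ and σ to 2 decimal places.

μ = 1.08, σ = 0.58

For Normal(μ,σ), the p-quantile is μ + z_p·σ. Here z_{0.13} = -1.126, z_{0.86} = 1.08.
So 0.433 = μ − 1.126σ and 1.71 = μ + 1.08σ.
Subtracting: σ = (1.71 − 0.433)/(1.08 − (-1.126)) = 0.58.
Then μ = 0.433 − (-1.126)·0.58 = 1.08.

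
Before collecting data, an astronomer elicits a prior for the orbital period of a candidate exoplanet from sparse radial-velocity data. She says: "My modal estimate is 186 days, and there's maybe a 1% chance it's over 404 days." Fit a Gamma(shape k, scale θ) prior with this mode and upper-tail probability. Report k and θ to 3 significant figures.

k ≈ 9.03, θ ≈ 23.2

Gamma(k,θ) with k>1 has mode (k−1)θ, so θ = 186/(k−1).
Need P(X < 404) = 0.99 with θ tied to k this way. Start at k = 2, θ = 186: P(X<404) ≈ 0.639.
Too low — raise k to concentrate. Iterating converges to k ≈ 9.03.
Then θ = 186/(9.03−1) ≈ 23.2.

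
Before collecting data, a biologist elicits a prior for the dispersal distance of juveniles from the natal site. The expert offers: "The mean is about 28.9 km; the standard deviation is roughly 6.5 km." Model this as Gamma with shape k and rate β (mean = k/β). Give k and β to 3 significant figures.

For Gamma(k, rate β): mean = k/β, variance = k/β², so CV = 1/√k.
CV = SD/mean = 6.5/28.9 = 0.2249, hence k = 1/CV² = 19.8.
Then β = k/mean = 19.8/28.9 = 0.684.

k ≈ 19.8, β ≈ 0.684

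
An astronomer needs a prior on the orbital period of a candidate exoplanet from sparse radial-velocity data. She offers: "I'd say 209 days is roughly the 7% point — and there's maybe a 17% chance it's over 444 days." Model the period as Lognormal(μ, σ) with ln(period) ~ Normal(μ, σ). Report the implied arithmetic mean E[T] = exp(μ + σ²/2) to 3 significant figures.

E[T] ≈ 347 days

If T ~ Lognormal(μ,σ) then ln T ~ Normal(μ,σ), so the p-quantile of ln T is μ + z_p·σ.
ln(209) = 5.342 and ln(444) = 6.096; z_{0.07} = -1.476, z_{0.83} = 0.9542.
σ = (6.096 − 5.342)/(0.9542 − (-1.476)) = 0.310.
μ = 5.342 − (-1.476)·0.310 = 5.800.
E[T] = exp(μ + σ²/2) = exp(5.800 + 0.0481) = 347 days.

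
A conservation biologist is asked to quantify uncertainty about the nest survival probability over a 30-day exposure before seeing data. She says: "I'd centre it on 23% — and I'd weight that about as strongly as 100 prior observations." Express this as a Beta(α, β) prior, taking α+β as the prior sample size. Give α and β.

Under the effective-sample-size interpretation, Beta(α, β) has prior mean α/(α+β) and prior sample size α+β.
So α+β = 100 and α/(α+β) = 0.23, giving α = 0.23·100 = 23 and β = 100 − 23 = 77.

α = 23, β = 77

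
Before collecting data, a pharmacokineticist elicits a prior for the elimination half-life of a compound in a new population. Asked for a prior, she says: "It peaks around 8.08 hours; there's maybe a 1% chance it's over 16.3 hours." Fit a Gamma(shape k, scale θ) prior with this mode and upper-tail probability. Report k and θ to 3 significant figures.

Gamma(k,θ) with k>1 has mode (k−1)θ, so θ = 8.08/(k−1).
Need P(X < 16.3) = 0.99 with θ tied to k this way. Start at k = 2, θ = 8.08: P(X<16.3) ≈ 0.599.
Too low — raise k to concentrate. Iterating converges to k ≈ 11.
Then θ = 8.08/(11−1) ≈ 0.811.

k ≈ 11, θ ≈ 0.811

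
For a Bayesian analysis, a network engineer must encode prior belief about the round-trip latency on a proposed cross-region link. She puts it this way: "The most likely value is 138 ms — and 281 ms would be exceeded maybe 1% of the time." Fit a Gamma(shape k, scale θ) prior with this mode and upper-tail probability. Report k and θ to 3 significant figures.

Gamma(k,θ) with k>1 has mode (k−1)θ, so θ = 138/(k−1).
Need P(X < 281) = 0.99 with θ tied to k this way. Start at k = 2, θ = 138: P(X<281) ≈ 0.604.
Too low — raise k to concentrate. Iterating converges to k ≈ 10.7.
Then θ = 138/(10.7−1) ≈ 14.3.

k ≈ 10.7, θ ≈ 14.3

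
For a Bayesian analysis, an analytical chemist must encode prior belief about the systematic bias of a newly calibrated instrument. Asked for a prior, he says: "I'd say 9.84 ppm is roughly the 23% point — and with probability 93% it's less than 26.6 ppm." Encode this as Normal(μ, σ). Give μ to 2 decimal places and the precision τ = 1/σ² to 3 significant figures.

μ = 15.43, τ = 0.0175

For Normal(μ,σ), the p-quantile is μ + z_p·σ. Here z_{0.23} = -0.7388, z_{0.93} = 1.476.
So 9.84 = μ − 0.7388σ and 26.6 = μ + 1.476σ.
Subtracting: σ = (26.6 − 9.84)/(1.476 − (-0.7388)) = 7.57.
Then μ = 9.84 − (-0.7388)·7.57 = 15.43.
Precision τ = 1/σ² = 1/7.568² = 0.0175.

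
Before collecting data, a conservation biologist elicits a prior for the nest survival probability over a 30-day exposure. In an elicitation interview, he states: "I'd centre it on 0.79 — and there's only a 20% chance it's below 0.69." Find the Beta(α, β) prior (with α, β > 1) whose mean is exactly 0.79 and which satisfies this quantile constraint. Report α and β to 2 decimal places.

With mean 0.79 fixed, write α = 0.79s, β = 0.21s where s = α+β.
Need P(θ < 0.69) = 0.2 under Beta(0.79s, 0.21s). Normal approximation: (q−m)/√(m(1−m)/s) ≈ z_{0.2} = -0.842, so s ≈ 0.79·0.21·(-0.842)²/(0.69−0.79)² = 11.8.
At s = 11.8: P(θ<0.69) ≈ 0.187. Adjusting to match 0.2 gives s ≈ 10.05.
So α = 0.79·10.05 ≈ 7.94, β = 0.21·10.05 ≈ 2.11.

α ≈ 7.94, β ≈ 2.11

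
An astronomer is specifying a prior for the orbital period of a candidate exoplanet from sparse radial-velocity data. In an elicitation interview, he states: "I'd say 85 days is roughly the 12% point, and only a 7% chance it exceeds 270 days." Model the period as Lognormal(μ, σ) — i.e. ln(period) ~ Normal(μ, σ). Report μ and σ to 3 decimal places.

μ ≈ 4.955, σ ≈ 0.436

If T ~ Lognormal(μ,σ) then ln T ~ Normal(μ,σ), so the p-quantile of ln T is μ + z_p·σ.
ln(85) = 4.443 and ln(270) = 5.598; z_{0.12} = -1.175, z_{0.93} = 1.476.
σ = (5.598 − 4.443)/(1.476 − (-1.175)) = 0.436.
μ = 4.443 − (-1.175)·0.436 = 4.955.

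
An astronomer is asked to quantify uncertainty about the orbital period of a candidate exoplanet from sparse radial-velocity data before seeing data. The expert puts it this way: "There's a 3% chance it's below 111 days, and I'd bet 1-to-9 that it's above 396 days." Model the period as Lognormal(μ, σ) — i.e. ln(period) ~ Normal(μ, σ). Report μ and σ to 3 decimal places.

If T ~ Lognormal(μ,σ) then ln T ~ Normal(μ,σ), so the p-quantile of ln T is μ + z_p·σ.
ln(111) = 4.71 and ln(396) = 5.981; z_{0.03} = -1.881, z_{0.9} = 1.282.
σ = (5.981 − 4.71)/(1.282 − (-1.881)) = 0.402.
μ = 4.71 − (-1.881)·0.402 = 5.466.

μ ≈ 5.466, σ ≈ 0.402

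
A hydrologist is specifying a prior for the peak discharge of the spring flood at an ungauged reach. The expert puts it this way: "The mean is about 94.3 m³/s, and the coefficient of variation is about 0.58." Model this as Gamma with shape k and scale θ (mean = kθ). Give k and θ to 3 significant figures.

k ≈ 2.97, θ ≈ 31.7

For Gamma(k, scale θ): mean = kθ, variance = kθ², so CV = 1/√k.
CV = 0.58, hence k = 1/CV² = 2.97.
Then θ = mean/k = 94.3/2.97 = 31.7.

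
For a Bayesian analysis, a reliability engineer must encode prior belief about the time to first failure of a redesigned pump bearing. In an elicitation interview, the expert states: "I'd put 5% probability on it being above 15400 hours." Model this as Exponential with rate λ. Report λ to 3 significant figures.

P(T > 15400.0) = e^(−λ·15400.0) = 0.05, so λ = −ln(0.05)/15400.0 = 0.000195.

λ ≈ 0.000195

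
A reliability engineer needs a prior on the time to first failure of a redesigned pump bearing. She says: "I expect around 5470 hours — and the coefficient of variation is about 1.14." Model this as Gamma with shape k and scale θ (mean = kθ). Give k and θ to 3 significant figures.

For Gamma(k, scale θ): mean = kθ, variance = kθ², so CV = 1/√k.
CV = 1.14, hence k = 1/CV² = 0.769.
Then θ = mean/k = 5470/0.769 = 7110.

k ≈ 0.769, θ ≈ 7110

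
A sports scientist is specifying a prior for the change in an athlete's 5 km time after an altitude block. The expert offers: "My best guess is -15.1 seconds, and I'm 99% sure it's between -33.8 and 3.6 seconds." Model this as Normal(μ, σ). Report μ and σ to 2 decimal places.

μ = -15.10, σ = 7.26

A symmetric 99% interval runs μ ± z·σ with z = 2.576.
Half-width = 18.7, so σ = 18.7/2.576 = 7.26.
μ is the stated best guess, -15.10.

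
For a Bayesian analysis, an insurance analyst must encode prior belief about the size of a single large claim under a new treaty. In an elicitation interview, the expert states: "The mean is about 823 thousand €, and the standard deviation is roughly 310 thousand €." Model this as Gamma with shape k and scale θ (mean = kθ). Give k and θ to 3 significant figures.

k ≈ 7.05, θ ≈ 117

For Gamma(k, scale θ): mean = kθ, variance = kθ², so CV = 1/√k.
CV = SD/mean = 310/823 = 0.3767, hence k = 1/CV² = 7.05.
Then θ = mean/k = 823/7.05 = 117.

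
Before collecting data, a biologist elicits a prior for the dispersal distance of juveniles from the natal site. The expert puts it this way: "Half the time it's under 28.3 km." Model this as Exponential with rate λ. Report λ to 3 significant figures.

Exponential median = ln 2 / λ, so λ = ln 2 / 28.3 = 0.0245.

λ ≈ 0.0245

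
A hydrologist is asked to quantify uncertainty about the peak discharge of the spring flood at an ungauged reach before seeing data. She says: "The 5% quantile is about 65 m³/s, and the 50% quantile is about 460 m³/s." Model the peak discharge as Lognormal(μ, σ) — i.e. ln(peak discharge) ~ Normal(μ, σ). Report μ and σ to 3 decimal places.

If T ~ Lognormal(μ,σ) then ln T ~ Normal(μ,σ), so the p-quantile of ln T is μ + z_p·σ.
ln(65) = 4.174 and ln(460) = 6.131; z_{0.05} = -1.645, z_{0.5} = 0.
σ = (6.131 − 4.174)/(0 − (-1.645)) = 1.190.
μ = 4.174 − (-1.645)·1.190 = 6.131.

μ ≈ 6.131, σ ≈ 1.190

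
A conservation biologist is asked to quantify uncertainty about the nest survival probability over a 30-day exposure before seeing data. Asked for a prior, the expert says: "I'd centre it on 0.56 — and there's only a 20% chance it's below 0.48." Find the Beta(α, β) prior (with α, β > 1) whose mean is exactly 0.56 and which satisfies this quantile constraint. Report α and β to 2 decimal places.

With mean 0.56 fixed, write α = 0.56s, β = 0.44s where s = α+β.
Need P(θ < 0.48) = 0.2 under Beta(0.56s, 0.44s). Normal approximation: (q−m)/√(m(1−m)/s) ≈ z_{0.2} = -0.842, so s ≈ 0.56·0.44·(-0.842)²/(0.48−0.56)² = 27.3.
At s = 27.3: P(θ<0.48) ≈ 0.199. Adjusting to match 0.2 gives s ≈ 27.11.
So α = 0.56·27.11 ≈ 15.18, β = 0.44·27.11 ≈ 11.93.

α ≈ 15.18, β ≈ 11.93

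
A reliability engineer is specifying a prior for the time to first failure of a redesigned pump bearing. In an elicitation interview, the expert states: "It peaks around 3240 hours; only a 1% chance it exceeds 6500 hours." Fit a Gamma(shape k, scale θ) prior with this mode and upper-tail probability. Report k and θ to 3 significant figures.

k ≈ 11.1, θ ≈ 320

Gamma(k,θ) with k>1 has mode (k−1)θ, so θ = 3240/(k−1).
Need P(X < 6500) = 0.99 with θ tied to k this way. Start at k = 2, θ = 3240: P(X<6500) ≈ 0.596.
Too low — raise k to concentrate. Iterating converges to k ≈ 11.1.
Then θ = 3240/(11.1−1) ≈ 320.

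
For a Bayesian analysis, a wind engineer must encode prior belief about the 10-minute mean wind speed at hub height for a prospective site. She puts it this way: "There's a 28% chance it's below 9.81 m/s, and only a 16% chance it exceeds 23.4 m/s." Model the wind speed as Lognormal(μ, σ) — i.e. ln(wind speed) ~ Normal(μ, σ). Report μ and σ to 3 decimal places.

μ ≈ 2.605, σ ≈ 0.551

If T ~ Lognormal(μ,σ) then ln T ~ Normal(μ,σ), so the p-quantile of ln T is μ + z_p·σ.
ln(9.81) = 2.283 and ln(23.4) = 3.153; z_{0.28} = -0.5828, z_{0.84} = 0.9945.
σ = (3.153 − 2.283)/(0.9945 − (-0.5828)) = 0.551.
μ = 2.283 − (-0.5828)·0.551 = 2.605.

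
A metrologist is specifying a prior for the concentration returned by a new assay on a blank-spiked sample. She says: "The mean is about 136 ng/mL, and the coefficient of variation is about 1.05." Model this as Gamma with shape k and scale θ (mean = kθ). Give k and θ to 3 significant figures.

k ≈ 0.907, θ ≈ 150

For Gamma(k, scale θ): mean = kθ, variance = kθ², so CV = 1/√k.
CV = 1.05, hence k = 1/CV² = 0.907.
Then θ = mean/k = 136/0.907 = 150.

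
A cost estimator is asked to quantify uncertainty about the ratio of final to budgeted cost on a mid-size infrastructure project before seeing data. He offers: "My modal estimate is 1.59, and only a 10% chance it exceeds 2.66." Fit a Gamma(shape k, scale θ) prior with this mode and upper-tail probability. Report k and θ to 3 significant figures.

k ≈ 8.14, θ ≈ 0.223

Gamma(k,θ) with k>1 has mode (k−1)θ, so θ = 1.59/(k−1).
Need P(X < 2.66) = 0.9 with θ tied to k this way. Start at k = 2, θ = 1.59: P(X<2.66) ≈ 0.498.
Too low — raise k to concentrate. Iterating converges to k ≈ 8.14.
Then θ = 1.59/(8.14−1) ≈ 0.223.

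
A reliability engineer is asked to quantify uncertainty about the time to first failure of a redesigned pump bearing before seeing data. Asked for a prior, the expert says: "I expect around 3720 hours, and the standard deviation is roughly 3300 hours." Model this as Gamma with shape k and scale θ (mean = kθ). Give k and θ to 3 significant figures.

For Gamma(k, scale θ): mean = kθ, variance = kθ², so CV = 1/√k.
CV = SD/mean = 3300/3720 = 0.8871, hence k = 1/CV² = 1.27.
Then θ = mean/k = 3720/1.27 = 2930.

k ≈ 1.27, θ ≈ 2930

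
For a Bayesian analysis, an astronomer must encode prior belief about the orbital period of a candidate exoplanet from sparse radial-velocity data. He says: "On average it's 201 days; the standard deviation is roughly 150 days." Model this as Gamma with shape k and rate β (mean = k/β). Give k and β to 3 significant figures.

k ≈ 1.8, β ≈ 0.00893

For Gamma(k, rate β): mean = k/β, variance = k/β², so CV = 1/√k.
CV = SD/mean = 150/201 = 0.7463, hence k = 1/CV² = 1.8.
Then β = k/mean = 1.8/201 = 0.00893.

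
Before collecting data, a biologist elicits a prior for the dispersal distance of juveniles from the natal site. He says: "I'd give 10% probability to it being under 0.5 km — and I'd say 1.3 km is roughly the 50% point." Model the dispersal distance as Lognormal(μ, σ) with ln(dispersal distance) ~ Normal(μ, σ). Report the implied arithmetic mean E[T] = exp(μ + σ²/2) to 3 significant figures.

E[T] ≈ 1.72 km

If T ~ Lognormal(μ,σ) then ln T ~ Normal(μ,σ), so the p-quantile of ln T is μ + z_p·σ.
ln(0.5) = -0.6931 and ln(1.3) = 0.2624; z_{0.1} = -1.282, z_{0.5} = 0.
σ = (0.2624 − -0.6931)/(0 − (-1.282)) = 0.746.
μ = -0.6931 − (-1.282)·0.746 = 0.262.
E[T] = exp(μ + σ²/2) = exp(0.262 + 0.2780) = 1.72 km.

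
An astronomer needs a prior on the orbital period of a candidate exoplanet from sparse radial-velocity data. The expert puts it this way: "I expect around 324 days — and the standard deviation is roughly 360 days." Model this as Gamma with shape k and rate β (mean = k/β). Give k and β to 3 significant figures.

For Gamma(k, rate β): mean = k/β, variance = k/β², so CV = 1/√k.
CV = SD/mean = 360/324 = 1.111, hence k = 1/CV² = 0.81.
Then β = k/mean = 0.81/324 = 0.0025.

k ≈ 0.81, β ≈ 0.0025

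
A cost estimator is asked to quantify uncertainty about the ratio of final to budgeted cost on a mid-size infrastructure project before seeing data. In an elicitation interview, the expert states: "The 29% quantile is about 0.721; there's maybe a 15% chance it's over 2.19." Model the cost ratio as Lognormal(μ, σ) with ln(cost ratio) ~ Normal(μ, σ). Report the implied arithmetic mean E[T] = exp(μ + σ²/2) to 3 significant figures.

If T ~ Lognormal(μ,σ) then ln T ~ Normal(μ,σ), so the p-quantile of ln T is μ + z_p·σ.
ln(0.721) = -0.3271 and ln(2.19) = 0.7839; z_{0.29} = -0.5534, z_{0.85} = 1.036.
σ = (0.7839 − -0.3271)/(1.036 − (-0.5534)) = 0.699.
μ = -0.3271 − (-0.5534)·0.699 = 0.060.
E[T] = exp(μ + σ²/2) = exp(0.060 + 0.2442) = 1.35.

E[T] ≈ 1.35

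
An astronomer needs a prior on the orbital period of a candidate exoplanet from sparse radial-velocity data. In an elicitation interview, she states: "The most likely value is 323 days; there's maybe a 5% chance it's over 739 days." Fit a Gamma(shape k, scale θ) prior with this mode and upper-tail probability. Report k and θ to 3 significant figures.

Gamma(k,θ) with k>1 has mode (k−1)θ, so θ = 323/(k−1).
Need P(X < 739) = 0.95 with θ tied to k this way. Start at k = 2, θ = 323: P(X<739) ≈ 0.666.
Too low — raise k to concentrate. Iterating converges to k ≈ 5.
Then θ = 323/(5−1) ≈ 80.7.

k ≈ 5, θ ≈ 80.7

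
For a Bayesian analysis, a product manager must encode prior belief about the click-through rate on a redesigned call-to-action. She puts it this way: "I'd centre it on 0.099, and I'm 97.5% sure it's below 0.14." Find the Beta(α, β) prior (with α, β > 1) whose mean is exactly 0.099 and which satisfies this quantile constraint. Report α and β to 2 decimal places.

α ≈ 23.47, β ≈ 213.62

With mean 0.099 fixed, write α = 0.099s, β = 0.901s where s = α+β.
Need P(θ < 0.14) = 0.975 under Beta(0.099s, 0.901s). Normal approximation: (q−m)/√(m(1−m)/s) ≈ z_{0.975} = 1.96, so s ≈ 0.099·0.901·(1.96)²/(0.14−0.099)² = 203.8.
At s = 203.8: P(θ<0.14) ≈ 0.966. Adjusting to match 0.975 gives s ≈ 237.09.
So α = 0.099·237.09 ≈ 23.47, β = 0.901·237.09 ≈ 213.62.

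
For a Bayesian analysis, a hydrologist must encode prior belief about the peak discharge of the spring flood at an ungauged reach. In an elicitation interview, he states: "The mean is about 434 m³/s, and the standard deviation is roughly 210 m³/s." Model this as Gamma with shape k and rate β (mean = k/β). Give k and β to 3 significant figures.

For Gamma(k, rate β): mean = k/β, variance = k/β², so CV = 1/√k.
CV = SD/mean = 210/434 = 0.4839, hence k = 1/CV² = 4.27.
Then β = k/mean = 4.27/434 = 0.00984.

k ≈ 4.27, β ≈ 0.00984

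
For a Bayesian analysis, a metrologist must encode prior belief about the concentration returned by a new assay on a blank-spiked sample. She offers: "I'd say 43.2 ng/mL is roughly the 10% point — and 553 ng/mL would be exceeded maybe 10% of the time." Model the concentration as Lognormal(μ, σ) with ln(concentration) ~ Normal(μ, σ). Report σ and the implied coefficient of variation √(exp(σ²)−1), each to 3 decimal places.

σ ≈ 0.995, CV ≈ 1.300

If T ~ Lognormal(μ,σ) then ln T ~ Normal(μ,σ), so the p-quantile of ln T is μ + z_p·σ.
ln(43.2) = 3.766 and ln(553) = 6.315; z_{0.1} = -1.282, z_{0.9} = 1.282.
σ = (6.315 − 3.766)/(1.282 − (-1.282)) = 0.995.
μ = 3.766 − (-1.282)·0.995 = 5.041.
CV = √(exp(σ²)−1) = √(exp(0.9894)−1) = 1.300.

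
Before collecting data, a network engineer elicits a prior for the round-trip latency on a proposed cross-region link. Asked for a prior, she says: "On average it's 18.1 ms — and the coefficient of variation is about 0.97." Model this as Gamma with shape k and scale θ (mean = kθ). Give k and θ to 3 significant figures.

k ≈ 1.06, θ ≈ 17

For Gamma(k, scale θ): mean = kθ, variance = kθ², so CV = 1/√k.
CV = 0.97, hence k = 1/CV² = 1.06.
Then θ = mean/k = 18.1/1.06 = 17.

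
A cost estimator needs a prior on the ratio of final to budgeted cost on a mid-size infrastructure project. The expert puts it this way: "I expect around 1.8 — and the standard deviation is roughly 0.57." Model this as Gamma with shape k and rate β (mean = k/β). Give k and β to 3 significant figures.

k ≈ 9.97, β ≈ 5.54

For Gamma(k, rate β): mean = k/β, variance = k/β², so CV = 1/√k.
CV = SD/mean = 0.57/1.8 = 0.3167, hence k = 1/CV² = 9.97.
Then β = k/mean = 9.97/1.8 = 5.54.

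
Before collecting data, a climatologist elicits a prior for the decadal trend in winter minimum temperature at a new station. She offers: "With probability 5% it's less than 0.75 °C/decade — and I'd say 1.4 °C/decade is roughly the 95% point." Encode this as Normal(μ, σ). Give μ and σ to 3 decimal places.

The p-quantile of Normal(μ,σ) is μ + z_p·σ, with z_{0.05} = -1.645 and z_{0.95} = 1.645.
Eliminate σ: μ = (z₂·x₁ − z₁·x₂)/(z₂ − z₁) = (1.645·0.75 − (-1.645)·1.4)/3.29 = 1.075.
Then σ = (x₂ − x₁)/(z₂ − z₁) = (1.4 − 0.75)/3.29 = 0.198.

μ = 1.075, σ = 0.198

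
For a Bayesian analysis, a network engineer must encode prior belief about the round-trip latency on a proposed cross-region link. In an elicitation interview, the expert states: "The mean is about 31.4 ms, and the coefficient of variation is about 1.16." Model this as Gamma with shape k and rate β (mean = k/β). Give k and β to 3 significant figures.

k ≈ 0.743, β ≈ 0.0237

For Gamma(k, rate β): mean = k/β, variance = k/β², so CV = 1/√k.
CV = 1.16, hence k = 1/CV² = 0.743.
Then β = k/mean = 0.743/31.4 = 0.0237.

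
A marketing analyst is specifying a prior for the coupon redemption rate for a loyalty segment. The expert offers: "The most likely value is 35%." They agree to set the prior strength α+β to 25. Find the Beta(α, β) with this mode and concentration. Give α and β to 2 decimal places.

For α,β > 1 the Beta mode is (α−1)/(α+β−2). With α+β = 25, the mode is (α−1)/23.
Set (α−1)/23 = 0.35 → α = 1 + 0.35·23 = 9.05.
β = 25 − α = 15.95.

α = 9.05, β = 15.95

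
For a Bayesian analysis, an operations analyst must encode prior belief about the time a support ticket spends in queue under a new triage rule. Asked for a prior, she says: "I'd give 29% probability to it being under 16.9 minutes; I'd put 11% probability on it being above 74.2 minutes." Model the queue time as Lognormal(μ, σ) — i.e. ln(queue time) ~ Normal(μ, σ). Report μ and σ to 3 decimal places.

If T ~ Lognormal(μ,σ) then ln T ~ Normal(μ,σ), so the p-quantile of ln T is μ + z_p·σ.
ln(16.9) = 2.827 and ln(74.2) = 4.307; z_{0.29} = -0.5534, z_{0.89} = 1.227.
σ = (4.307 − 2.827)/(1.227 − (-0.5534)) = 0.831.
μ = 2.827 − (-0.5534)·0.831 = 3.287.

μ ≈ 3.287, σ ≈ 0.831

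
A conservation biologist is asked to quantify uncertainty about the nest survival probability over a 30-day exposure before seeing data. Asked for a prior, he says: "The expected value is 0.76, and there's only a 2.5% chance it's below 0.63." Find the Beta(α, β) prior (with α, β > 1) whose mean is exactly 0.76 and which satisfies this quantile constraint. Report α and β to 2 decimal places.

α ≈ 35.93, β ≈ 11.35

With mean 0.76 fixed, write α = 0.76s, β = 0.24s where s = α+β.
Need P(θ < 0.63) = 0.025 under Beta(0.76s, 0.24s). Normal approximation: (q−m)/√(m(1−m)/s) ≈ z_{0.025} = -1.96, so s ≈ 0.76·0.24·(-1.96)²/(0.63−0.76)² = 41.5.
At s = 41.5: P(θ<0.63) ≈ 0.033. Adjusting to match 0.025 gives s ≈ 47.28.
So α = 0.76·47.28 ≈ 35.93, β = 0.24·47.28 ≈ 11.35.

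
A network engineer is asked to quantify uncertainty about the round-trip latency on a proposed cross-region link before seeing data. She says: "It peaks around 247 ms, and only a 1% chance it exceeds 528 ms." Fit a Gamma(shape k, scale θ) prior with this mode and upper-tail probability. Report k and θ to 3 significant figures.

k ≈ 9.4, θ ≈ 29.4

Gamma(k,θ) with k>1 has mode (k−1)θ, so θ = 247/(k−1).
Need P(X < 528) = 0.99 with θ tied to k this way. Start at k = 2, θ = 247: P(X<528) ≈ 0.630.
Too low — raise k to concentrate. Iterating converges to k ≈ 9.4.
Then θ = 247/(9.4−1) ≈ 29.4.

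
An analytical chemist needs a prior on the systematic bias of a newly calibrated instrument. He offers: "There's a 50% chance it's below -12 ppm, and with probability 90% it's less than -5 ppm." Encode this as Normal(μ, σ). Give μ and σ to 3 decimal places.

The p-quantile of Normal(μ,σ) is μ + z_p·σ, with z_{0.5} = 0 and z_{0.9} = 1.282.
Eliminate σ: μ = (z₂·x₁ − z₁·x₂)/(z₂ − z₁) = (1.282·-12 − (0)·-5)/1.282 = -12.000.
Then σ = (x₂ − x₁)/(z₂ − z₁) = (-5 − -12)/1.282 = 5.462.

μ = -12.000, σ = 5.462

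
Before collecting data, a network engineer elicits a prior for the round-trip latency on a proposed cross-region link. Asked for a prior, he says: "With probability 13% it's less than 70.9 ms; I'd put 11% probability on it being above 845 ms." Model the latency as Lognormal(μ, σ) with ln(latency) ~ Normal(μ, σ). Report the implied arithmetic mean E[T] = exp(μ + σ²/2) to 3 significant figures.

E[T] ≈ 404 ms

If T ~ Lognormal(μ,σ) then ln T ~ Normal(μ,σ), so the p-quantile of ln T is μ + z_p·σ.
ln(70.9) = 4.261 and ln(845) = 6.739; z_{0.13} = -1.126, z_{0.89} = 1.227.
σ = (6.739 − 4.261)/(1.227 − (-1.126)) = 1.053.
μ = 4.261 − (-1.126)·1.053 = 5.448.
E[T] = exp(μ + σ²/2) = exp(5.448 + 0.5546) = 404 ms.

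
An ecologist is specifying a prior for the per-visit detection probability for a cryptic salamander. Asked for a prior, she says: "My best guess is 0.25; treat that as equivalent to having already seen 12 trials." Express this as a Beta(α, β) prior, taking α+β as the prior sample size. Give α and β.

α = 3, β = 9

Under the effective-sample-size interpretation, Beta(α, β) has prior mean α/(α+β) and prior sample size α+β.
So α+β = 12 and α/(α+β) = 0.25, giving α = 0.25·12 = 3 and β = 12 − 3 = 9.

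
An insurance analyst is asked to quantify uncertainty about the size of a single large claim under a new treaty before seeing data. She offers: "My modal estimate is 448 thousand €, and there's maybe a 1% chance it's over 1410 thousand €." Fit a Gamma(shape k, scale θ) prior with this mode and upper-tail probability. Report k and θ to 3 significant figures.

k ≈ 4.38, θ ≈ 132

Gamma(k,θ) with k>1 has mode (k−1)θ, so θ = 448/(k−1).
Need P(X < 1410) = 0.99 with θ tied to k this way. Start at k = 2, θ = 448: P(X<1410) ≈ 0.822.
Too low — raise k to concentrate. Iterating converges to k ≈ 4.38.
Then θ = 448/(4.38−1) ≈ 132.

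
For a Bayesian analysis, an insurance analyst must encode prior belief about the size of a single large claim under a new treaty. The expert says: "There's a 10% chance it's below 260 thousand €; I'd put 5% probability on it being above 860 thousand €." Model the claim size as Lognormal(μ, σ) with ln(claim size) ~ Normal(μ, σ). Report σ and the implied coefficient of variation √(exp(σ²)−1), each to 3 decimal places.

If T ~ Lognormal(μ,σ) then ln T ~ Normal(μ,σ), so the p-quantile of ln T is μ + z_p·σ.
ln(260) = 5.561 and ln(860) = 6.757; z_{0.1} = -1.282, z_{0.95} = 1.645.
σ = (6.757 − 5.561)/(1.645 − (-1.282)) = 0.409.
μ = 5.561 − (-1.282)·0.409 = 6.085.
CV = √(exp(σ²)−1) = √(exp(0.1671)−1) = 0.426.

σ ≈ 0.409, CV ≈ 0.426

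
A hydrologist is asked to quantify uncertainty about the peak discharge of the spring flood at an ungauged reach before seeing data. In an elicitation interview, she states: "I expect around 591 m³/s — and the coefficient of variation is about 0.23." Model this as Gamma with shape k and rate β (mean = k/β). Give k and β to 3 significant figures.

For Gamma(k, rate β): mean = k/β, variance = k/β², so CV = 1/√k.
CV = 0.23, hence k = 1/CV² = 18.9.
Then β = k/mean = 18.9/591 = 0.032.

k ≈ 18.9, β ≈ 0.032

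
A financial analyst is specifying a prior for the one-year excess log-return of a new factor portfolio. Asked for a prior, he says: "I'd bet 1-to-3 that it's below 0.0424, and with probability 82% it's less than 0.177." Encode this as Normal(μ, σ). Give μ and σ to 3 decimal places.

μ = 0.100, σ = 0.085

For Normal(μ,σ), the p-quantile is μ + z_p·σ. Here z_{0.25} = -0.6745, z_{0.82} = 0.9154.
So 0.0424 = μ − 0.6745σ and 0.177 = μ + 0.9154σ.
Subtracting: σ = (0.177 − 0.0424)/(0.9154 − (-0.6745)) = 0.085.
Then μ = 0.0424 − (-0.6745)·0.085 = 0.100.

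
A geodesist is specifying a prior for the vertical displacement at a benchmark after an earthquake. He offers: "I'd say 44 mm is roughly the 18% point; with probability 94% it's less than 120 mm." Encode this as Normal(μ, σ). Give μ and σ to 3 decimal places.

μ = 72.163, σ = 30.768

For Normal(μ,σ), the p-quantile is μ + z_p·σ. Here z_{0.18} = -0.9154, z_{0.94} = 1.555.
So 44 = μ − 0.9154σ and 120 = μ + 1.555σ.
Subtracting: σ = (120 − 44)/(1.555 − (-0.9154)) = 30.768.
Then μ = 44 − (-0.9154)·30.768 = 72.163.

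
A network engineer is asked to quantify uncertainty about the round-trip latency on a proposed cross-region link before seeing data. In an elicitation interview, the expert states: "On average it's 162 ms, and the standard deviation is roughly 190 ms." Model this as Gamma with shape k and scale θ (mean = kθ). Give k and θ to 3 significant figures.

For Gamma(k, scale θ): mean = kθ, variance = kθ², so CV = 1/√k.
CV = SD/mean = 190/162 = 1.173, hence k = 1/CV² = 0.727.
Then θ = mean/k = 162/0.727 = 223.

k ≈ 0.727, θ ≈ 223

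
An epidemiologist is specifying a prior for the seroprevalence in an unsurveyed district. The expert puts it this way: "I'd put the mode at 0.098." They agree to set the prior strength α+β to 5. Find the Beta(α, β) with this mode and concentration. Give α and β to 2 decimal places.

For α,β > 1 the Beta mode is (α−1)/(α+β−2). With α+β = 5, the mode is (α−1)/3.
Set (α−1)/3 = 0.098 → α = 1 + 0.098·3 = 1.29.
β = 5 − α = 3.71.

α = 1.29, β = 3.71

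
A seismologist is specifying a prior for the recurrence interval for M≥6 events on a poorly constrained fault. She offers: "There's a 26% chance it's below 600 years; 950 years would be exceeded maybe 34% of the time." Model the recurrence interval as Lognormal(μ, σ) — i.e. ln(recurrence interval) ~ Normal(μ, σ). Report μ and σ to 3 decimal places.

If T ~ Lognormal(μ,σ) then ln T ~ Normal(μ,σ), so the p-quantile of ln T is μ + z_p·σ.
ln(600) = 6.397 and ln(950) = 6.856; z_{0.26} = -0.6433, z_{0.66} = 0.4125.
σ = (6.856 − 6.397)/(0.4125 − (-0.6433)) = 0.435.
μ = 6.397 − (-0.6433)·0.435 = 6.677.

μ ≈ 6.677, σ ≈ 0.435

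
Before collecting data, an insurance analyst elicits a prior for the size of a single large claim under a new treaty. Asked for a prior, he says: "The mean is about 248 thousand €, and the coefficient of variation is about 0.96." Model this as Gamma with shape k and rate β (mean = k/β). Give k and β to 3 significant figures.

For Gamma(k, rate β): mean = k/β, variance = k/β², so CV = 1/√k.
CV = 0.96, hence k = 1/CV² = 1.09.
Then β = k/mean = 1.09/248 = 0.00438.

k ≈ 1.09, β ≈ 0.00438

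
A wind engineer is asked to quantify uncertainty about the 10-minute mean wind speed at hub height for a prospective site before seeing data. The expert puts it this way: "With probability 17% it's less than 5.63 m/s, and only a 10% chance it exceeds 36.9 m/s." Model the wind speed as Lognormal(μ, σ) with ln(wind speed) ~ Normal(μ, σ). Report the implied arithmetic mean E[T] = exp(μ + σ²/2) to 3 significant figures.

E[T] ≈ 17.9 m/s

If T ~ Lognormal(μ,σ) then ln T ~ Normal(μ,σ), so the p-quantile of ln T is μ + z_p·σ.
ln(5.63) = 1.728 and ln(36.9) = 3.608; z_{0.17} = -0.9542, z_{0.9} = 1.282.
σ = (3.608 − 1.728)/(1.282 − (-0.9542)) = 0.841.
μ = 1.728 − (-0.9542)·0.841 = 2.531.
E[T] = exp(μ + σ²/2) = exp(2.531 + 0.3536) = 17.9 m/s.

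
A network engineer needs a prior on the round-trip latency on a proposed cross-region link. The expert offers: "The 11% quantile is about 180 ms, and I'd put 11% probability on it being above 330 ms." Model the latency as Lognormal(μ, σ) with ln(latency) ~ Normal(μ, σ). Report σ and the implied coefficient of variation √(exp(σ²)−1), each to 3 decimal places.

σ ≈ 0.247, CV ≈ 0.251

If T ~ Lognormal(μ,σ) then ln T ~ Normal(μ,σ), so the p-quantile of ln T is μ + z_p·σ.
ln(180) = 5.193 and ln(330) = 5.799; z_{0.11} = -1.227, z_{0.89} = 1.227.
σ = (5.799 − 5.193)/(1.227 − (-1.227)) = 0.247.
μ = 5.193 − (-1.227)·0.247 = 5.496.
CV = √(exp(σ²)−1) = √(exp(0.0611)−1) = 0.251.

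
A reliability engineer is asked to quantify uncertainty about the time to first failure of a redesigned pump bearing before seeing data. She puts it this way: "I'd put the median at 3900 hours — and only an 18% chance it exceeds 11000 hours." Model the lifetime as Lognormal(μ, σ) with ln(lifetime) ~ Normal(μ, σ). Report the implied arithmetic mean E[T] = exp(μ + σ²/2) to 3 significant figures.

E[T] ≈ 7410 hours

If T ~ Lognormal(μ,σ) then ln T ~ Normal(μ,σ), so the p-quantile of ln T is μ + z_p·σ.
ln(3900) = 8.269 and ln(11000) = 9.306; z_{0.5} = 0, z_{0.82} = 0.9154.
σ = (9.306 − 8.269)/(0.9154 − (0)) = 1.133.
μ = 8.269 − (0)·1.133 = 8.269.
E[T] = exp(μ + σ²/2) = exp(8.269 + 0.6416) = 7410 hours.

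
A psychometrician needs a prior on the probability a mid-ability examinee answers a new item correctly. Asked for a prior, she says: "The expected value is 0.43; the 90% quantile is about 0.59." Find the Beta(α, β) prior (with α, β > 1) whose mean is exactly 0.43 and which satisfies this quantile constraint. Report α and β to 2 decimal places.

α ≈ 6.78, β ≈ 8.99

With mean 0.43 fixed, write α = 0.43s, β = 0.57s where s = α+β.
Need P(θ < 0.59) = 0.9 under Beta(0.43s, 0.57s). Normal approximation: (q−m)/√(m(1−m)/s) ≈ z_{0.9} = 1.28, so s ≈ 0.43·0.57·(1.28)²/(0.59−0.43)² = 15.7.
At s = 15.7: P(θ<0.59) ≈ 0.900. Adjusting to match 0.9 gives s ≈ 15.77.
So α = 0.43·15.77 ≈ 6.78, β = 0.57·15.77 ≈ 8.99.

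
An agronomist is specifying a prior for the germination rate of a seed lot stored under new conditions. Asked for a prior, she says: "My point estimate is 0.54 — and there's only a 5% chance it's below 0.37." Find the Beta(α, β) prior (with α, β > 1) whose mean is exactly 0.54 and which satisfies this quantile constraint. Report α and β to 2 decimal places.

With mean 0.54 fixed, write α = 0.54s, β = 0.46s where s = α+β.
Need P(θ < 0.37) = 0.05 under Beta(0.54s, 0.46s). Normal approximation: (q−m)/√(m(1−m)/s) ≈ z_{0.05} = -1.64, so s ≈ 0.54·0.46·(-1.64)²/(0.37−0.54)² = 23.3.
At s = 23.3: P(θ<0.37) ≈ 0.049. Adjusting to match 0.05 gives s ≈ 22.92.
So α = 0.54·22.92 ≈ 12.38, β = 0.46·22.92 ≈ 10.54.

α ≈ 12.38, β ≈ 10.54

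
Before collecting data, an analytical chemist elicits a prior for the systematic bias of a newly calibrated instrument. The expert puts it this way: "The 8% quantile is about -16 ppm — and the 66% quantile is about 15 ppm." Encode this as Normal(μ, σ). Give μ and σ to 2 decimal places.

The p-quantile of Normal(μ,σ) is μ + z_p·σ, with z_{0.08} = -1.405 and z_{0.66} = 0.4125.
Eliminate σ: μ = (z₂·x₁ − z₁·x₂)/(z₂ − z₁) = (0.4125·-16 − (-1.405)·15)/1.818 = 7.96.
Then σ = (x₂ − x₁)/(z₂ − z₁) = (15 − -16)/1.818 = 17.06.

μ = 7.96, σ = 17.06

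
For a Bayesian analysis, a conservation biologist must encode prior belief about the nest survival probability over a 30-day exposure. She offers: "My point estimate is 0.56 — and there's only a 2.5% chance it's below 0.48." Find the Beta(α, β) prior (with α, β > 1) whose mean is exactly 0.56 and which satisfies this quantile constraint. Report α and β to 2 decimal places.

α ≈ 83.61, β ≈ 65.70

With mean 0.56 fixed, write α = 0.56s, β = 0.44s where s = α+β.
Need P(θ < 0.48) = 0.025 under Beta(0.56s, 0.44s). Normal approximation: (q−m)/√(m(1−m)/s) ≈ z_{0.025} = -1.96, so s ≈ 0.56·0.44·(-1.96)²/(0.48−0.56)² = 147.9.
At s = 147.9: P(θ<0.48) ≈ 0.026. Adjusting to match 0.025 gives s ≈ 149.31.
So α = 0.56·149.31 ≈ 83.61, β = 0.44·149.31 ≈ 65.70.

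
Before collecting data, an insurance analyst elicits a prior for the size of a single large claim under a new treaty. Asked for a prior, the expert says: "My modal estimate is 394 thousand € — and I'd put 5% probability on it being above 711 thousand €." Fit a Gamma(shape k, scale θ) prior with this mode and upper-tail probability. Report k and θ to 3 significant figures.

Gamma(k,θ) with k>1 has mode (k−1)θ, so θ = 394/(k−1).
Need P(X < 711) = 0.95 with θ tied to k this way. Start at k = 2, θ = 394: P(X<711) ≈ 0.539.
Too low — raise k to concentrate. Iterating converges to k ≈ 9.
Then θ = 394/(9−1) ≈ 49.3.

k ≈ 9, θ ≈ 49.3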